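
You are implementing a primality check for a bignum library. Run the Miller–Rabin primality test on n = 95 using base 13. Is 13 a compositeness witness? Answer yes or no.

yes

n − 1 = 94 = 2^1 · 47, so s = 1 and d = 47.
Repeated squaring mod 95: 13^1 ≡ 13, 13^2 ≡ 74, 13^4 ≡ 61, 13^8 ≡ 16, 13^16 ≡ 66, 13^32 ≡ 81.
47 = 32 + 8 + 4 + 2 + 1, so 13^47 ≡ 81·16·61·74·13 ≡ 2 (mod 95).
x_0 = 13^47 mod 95 = 2.
x_0 ∉ {1, 94} and s = 1, so 13 is a Miller–Rabin witness and 95 is composite.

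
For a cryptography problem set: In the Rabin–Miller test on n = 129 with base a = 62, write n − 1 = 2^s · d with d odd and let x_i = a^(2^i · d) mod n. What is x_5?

n − 1 = 128 = 2^7 · 1, so s = 7 and d = 1.
x_0 = 62^1 mod 129 = 62.
x_1 = 62^2 mod 129 = 103.
x_2 = 103^2 mod 129 = 31.
x_3 = 31^2 mod 129 = 58.
x_4 = 58^2 mod 129 = 10.
x_5 = 10^2 mod 129 = 100.

100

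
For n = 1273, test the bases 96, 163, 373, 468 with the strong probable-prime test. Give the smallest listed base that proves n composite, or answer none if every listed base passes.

none

n − 1 = 1272 = 2^3 · 159, so s = 3 and d = 159.
Base 96: x_0 = 96^159 mod 1273 = 1. x_0 = 1, so 96 is not a witness.
Base 163: x_0 = 163^159 mod 1273 = 1. x_0 = 1, so 163 is not a witness.
Base 373: x_0 = 373^159 mod 1273 = 1272. x_0 = 1272 ≡ −1, so 373 is not a witness.
Base 468: x_0 = 468^159 mod 1273 = 1272. x_0 = 1272 ≡ −1, so 468 is not a witness.
No listed base is a witness for 1273.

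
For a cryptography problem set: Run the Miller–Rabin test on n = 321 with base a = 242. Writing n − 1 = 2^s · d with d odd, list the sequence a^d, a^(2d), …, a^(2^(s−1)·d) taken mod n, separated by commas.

n − 1 = 320 = 2^6 · 5, so s = 6 and d = 5.
x_0 = 242^5 mod 321 = 167.
x_1 = 167^2 mod 321 = 283.
x_2 = 283^2 mod 321 = 160.
x_3 = 160^2 mod 321 = 241.
x_4 = 241^2 mod 321 = 301.
x_5 = 301^2 mod 321 = 79.

167, 283, 160, 241, 301, 79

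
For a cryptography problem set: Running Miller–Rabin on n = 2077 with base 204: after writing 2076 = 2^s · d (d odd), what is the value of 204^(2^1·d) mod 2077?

n − 1 = 2076 = 2^2 · 519, so s = 2 and d = 519.
By repeated squaring, 204^519 ≡ 1800 (mod 2077).
x_0 = 1800.
x_1 = 1800^2 mod 2077 = 1957.

1957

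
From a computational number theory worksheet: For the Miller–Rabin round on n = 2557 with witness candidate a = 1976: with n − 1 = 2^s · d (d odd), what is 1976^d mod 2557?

n − 1 = 2556 = 2^2 · 639, so s = 2 and d = 639.
1976^639 mod 2557 = 611.

611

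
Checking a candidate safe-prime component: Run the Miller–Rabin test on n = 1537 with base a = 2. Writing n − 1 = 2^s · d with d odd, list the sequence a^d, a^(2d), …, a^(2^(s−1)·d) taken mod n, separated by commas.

8, 64, 1022, 861, 487, 471, 513, 342, 152

n − 1 = 1536 = 2^9 · 3, so s = 9 and d = 3.
x_0 = 2^3 mod 1537 = 8.
x_1 = 8^2 mod 1537 = 64.
x_2 = 64^2 mod 1537 = 1022.
x_3 = 1022^2 mod 1537 = 861.
x_4 = 861^2 mod 1537 = 487.
x_5 = 487^2 mod 1537 = 471.
x_6 = 471^2 mod 1537 = 513.
x_7 = 513^2 mod 1537 = 342.
x_8 = 342^2 mod 1537 = 152.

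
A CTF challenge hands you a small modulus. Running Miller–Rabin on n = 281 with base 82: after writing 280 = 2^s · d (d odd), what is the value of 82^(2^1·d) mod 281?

53

n − 1 = 280 = 2^3 · 35, so s = 3 and d = 35.
By repeated squaring, 82^35 ≡ 192 (mod 281).
x_0 = 192.
x_1 = 192^2 mod 281 = 53.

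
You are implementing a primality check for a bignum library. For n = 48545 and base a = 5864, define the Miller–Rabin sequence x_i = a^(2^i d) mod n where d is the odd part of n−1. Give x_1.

39356

n − 1 = 48544 = 2^5 · 1517, so s = 5 and d = 1517.
x_0 = 5864^1517 mod 48545 = 13289.
x_1 = 13289^2 mod 48545 = 39356.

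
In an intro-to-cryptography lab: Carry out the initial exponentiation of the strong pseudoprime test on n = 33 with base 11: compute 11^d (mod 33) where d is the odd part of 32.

11

n − 1 = 32 = 2^5 · 1, so s = 5 and d = 1.
11^1 mod 33 = 11.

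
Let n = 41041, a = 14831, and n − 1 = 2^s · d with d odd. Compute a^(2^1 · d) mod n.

30185

n − 1 = 41040 = 2^4 · 2565, so s = 4 and d = 2565.
Repeated squaring mod 41041: 14831^1 ≡ 14831, 14831^2 ≡ 19842, 14831^4 ≡ 39692, 14831^8 ≡ 13997, 14831^16 ≡ 27316, 14831^32 ≡ 38476, 14831^64 ≡ 12665, 14831^128 ≡ 13997, 14831^256 ≡ 27316, 14831^512 ≡ 38476, 14831^1024 ≡ 12665, 14831^2048 ≡ 13997.
2565 = 2048 + 512 + 4 + 1, so 14831^2565 ≡ 13997·38476·39692·14831 ≡ 34068 (mod 41041).
x_0 = 34068.
x_1 = 34068^2 mod 41041 = 30185.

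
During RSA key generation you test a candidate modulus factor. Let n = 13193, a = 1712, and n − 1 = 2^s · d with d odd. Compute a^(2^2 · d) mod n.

n − 1 = 13192 = 2^3 · 1649, so s = 3 and d = 1649.
Repeated squaring mod 13193: 1712^1 ≡ 1712, 1712^2 ≡ 2098, 1712^4 ≡ 8335, 1712^8 ≡ 11080, 1712^16 ≡ 5535, 1712^32 ≡ 2079, 1712^64 ≡ 8130, 1712^128 ≡ 13163, 1712^256 ≡ 900, 1712^512 ≡ 5227, 1712^1024 ≡ 12019.
1649 = 1024 + 512 + 64 + 32 + 16 + 1, so 1712^1649 ≡ 12019·5227·8130·2079·5535·1712 ≡ 7614 (mod 13193).
x_0 = 7614.
x_1 = 7614^2 mod 13193 = 2954.
x_2 = 2954^2 mod 13193 = 5543.

5543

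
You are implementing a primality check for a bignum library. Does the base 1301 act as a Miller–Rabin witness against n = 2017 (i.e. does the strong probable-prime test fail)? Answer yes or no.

n − 1 = 2016 = 2^5 · 63, so s = 5 and d = 63.
x_0 = 1301^63 mod 2017 = 108.
x_0 is neither 1 nor 2016, so continue squaring.
x_1 = 108^2 mod 2017 = 1579.
x_2 = 1579^2 mod 2017 = 229.
x_3 = 229^2 mod 2017 = 2016.
x_3 ≡ −1, so 1301 is not a witness.

no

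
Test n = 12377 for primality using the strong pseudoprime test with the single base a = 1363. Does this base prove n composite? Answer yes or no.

no

n − 1 = 12376 = 2^3 · 1547, so s = 3 and d = 1547.
x_0 = 1363^1547 mod 12377 = 8704.
x_0 is neither 1 nor 12376, so continue squaring.
x_1 = 8704^2 mod 12377 = 12376.
x_1 ≡ −1, so 1363 is not a witness.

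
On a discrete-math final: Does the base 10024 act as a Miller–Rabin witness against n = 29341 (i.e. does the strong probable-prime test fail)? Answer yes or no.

no

n − 1 = 29340 = 2^2 · 7335, so s = 2 and d = 7335.
x_0 = 10024^7335 mod 29341 = 1.
x_0 = 1, so 10024 is not a witness.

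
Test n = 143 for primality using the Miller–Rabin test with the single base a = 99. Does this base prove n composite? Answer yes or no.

yes

n − 1 = 142 = 2^1 · 71, so s = 1 and d = 71.
Repeated squaring mod 143: 99^1 ≡ 99, 99^2 ≡ 77, 99^4 ≡ 66, 99^8 ≡ 66, 99^16 ≡ 66, 99^32 ≡ 66, 99^64 ≡ 66.
71 = 64 + 4 + 2 + 1, so 99^71 ≡ 66·66·77·99 ≡ 44 (mod 143).
x_0 = 99^71 mod 143 = 44.
x_0 ∉ {1, 142} and s = 1, so 99 is a Miller–Rabin witness and 143 is composite.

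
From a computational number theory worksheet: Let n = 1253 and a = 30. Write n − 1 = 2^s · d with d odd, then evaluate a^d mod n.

n − 1 = 1252 = 2^2 · 313, so s = 2 and d = 313.
By repeated squaring, 30^313 ≡ 429 (mod 1253).

429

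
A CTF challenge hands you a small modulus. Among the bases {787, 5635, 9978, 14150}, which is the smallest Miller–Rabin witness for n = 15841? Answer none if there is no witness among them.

5635

n − 1 = 15840 = 2^5 · 495, so s = 5 and d = 495.
Base 787: x_0 = 787^495 mod 15841 = 15840. x_0 = 15840 ≡ −1, so 787 is not a witness.
Base 5635: x_0 = 5635^495 mod 15841 = 14476. x_0 is neither 1 nor 15840, so continue squaring. x_1 = 14476^2 mod 15841 = 9828. x_2 = 9828^2 mod 15841 = 7007. x_3 = 7007^2 mod 15841 = 6790. x_4 = 6790^2 mod 15841 = 6790. Reached i = s−1 = 4 without hitting −1: 5635 is a Miller–Rabin witness and 15841 is composite.
Base 9978: x_0 = 9978^495 mod 15841 = 2820. x_0 is neither 1 nor 15840, so continue squaring. x_1 = 2820^2 mod 15841 = 218. x_2 = 218^2 mod 15841 = 1. x_2 = 1 but x_1 ≠ ±1, a nontrivial square root of 1 — 9978 is a witness and 15841 is composite.
Base 14150: x_0 = 14150^495 mod 15841 = 776. x_0 is neither 1 nor 15840, so continue squaring. x_1 = 776^2 mod 15841 = 218. x_2 = 218^2 mod 15841 = 1. x_2 = 1 but x_1 ≠ ±1, a nontrivial square root of 1 — 14150 is a witness and 15841 is composite.
The smallest witness among the given bases is 5635.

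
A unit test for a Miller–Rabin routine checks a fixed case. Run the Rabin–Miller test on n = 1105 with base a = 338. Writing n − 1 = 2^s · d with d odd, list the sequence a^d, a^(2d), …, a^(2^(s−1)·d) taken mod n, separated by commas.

988, 429, 611, 936

n − 1 = 1104 = 2^4 · 69, so s = 4 and d = 69.
x_0 = 338^69 mod 1105 = 988.
x_1 = 988^2 mod 1105 = 429.
x_2 = 429^2 mod 1105 = 611.
x_3 = 611^2 mod 1105 = 936.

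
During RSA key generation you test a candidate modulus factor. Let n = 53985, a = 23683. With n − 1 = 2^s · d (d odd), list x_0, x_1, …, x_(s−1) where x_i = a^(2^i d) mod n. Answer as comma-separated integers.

n − 1 = 53984 = 2^5 · 1687, so s = 5 and d = 1687.
x_0 = 23683^1687 mod 53985 = 38452.
x_1 = 38452^2 mod 53985 = 15124.
x_2 = 15124^2 mod 53985 = 931.
x_3 = 931^2 mod 53985 = 3001.
x_4 = 3001^2 mod 53985 = 44491.

38452, 15124, 931, 3001, 44491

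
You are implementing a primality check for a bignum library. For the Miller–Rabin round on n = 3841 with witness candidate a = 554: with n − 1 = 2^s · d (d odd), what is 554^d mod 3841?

315

n − 1 = 3840 = 2^8 · 15, so s = 8 and d = 15.
554^15 mod 3841 = 315.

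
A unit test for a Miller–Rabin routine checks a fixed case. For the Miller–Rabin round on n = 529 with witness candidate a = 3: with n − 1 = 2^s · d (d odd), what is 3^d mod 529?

n − 1 = 528 = 2^4 · 33, so s = 4 and d = 33.
Repeated squaring mod 529: 3^1 ≡ 3, 3^2 ≡ 9, 3^4 ≡ 81, 3^8 ≡ 213, 3^16 ≡ 404, 3^32 ≡ 284.
33 = 32 + 1, so 3^33 ≡ 284·3 ≡ 323 (mod 529).

323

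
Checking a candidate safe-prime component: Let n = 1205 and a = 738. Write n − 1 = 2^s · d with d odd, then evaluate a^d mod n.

738

n − 1 = 1204 = 2^2 · 301, so s = 2 and d = 301.
738^301 mod 1205 = 738.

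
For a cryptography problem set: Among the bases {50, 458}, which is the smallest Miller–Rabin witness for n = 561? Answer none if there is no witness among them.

n − 1 = 560 = 2^4 · 35, so s = 4 and d = 35.
Base 50: x_0 = 50^35 mod 561 = 560. x_0 = 560 ≡ −1, so 50 is not a witness.
Base 458: x_0 = 458^35 mod 561 = 560. x_0 = 560 ≡ −1, so 458 is not a witness.
No listed base is a witness for 561.

none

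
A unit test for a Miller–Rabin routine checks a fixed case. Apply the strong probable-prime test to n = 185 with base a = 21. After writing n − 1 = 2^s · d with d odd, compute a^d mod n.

41

n − 1 = 184 = 2^3 · 23, so s = 3 and d = 23.
Repeated squaring mod 185: 21^1 ≡ 21, 21^2 ≡ 71, 21^4 ≡ 46, 21^8 ≡ 81, 21^16 ≡ 86.
23 = 16 + 4 + 2 + 1, so 21^23 ≡ 86·46·71·21 ≡ 41 (mod 185).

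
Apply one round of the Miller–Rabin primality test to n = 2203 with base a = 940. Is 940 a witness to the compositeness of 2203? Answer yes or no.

n − 1 = 2202 = 2^1 · 1101, so s = 1 and d = 1101.
x_0 = 940^1101 mod 2203 = 2202.
x_0 = 2202 ≡ −1, so 940 is not a witness.

no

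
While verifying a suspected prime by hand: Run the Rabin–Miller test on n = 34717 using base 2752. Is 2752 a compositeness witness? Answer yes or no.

n − 1 = 34716 = 2^2 · 8679, so s = 2 and d = 8679.
x_0 = 2752^8679 mod 34717 = 21328.
x_0 is neither 1 nor 34716, so continue squaring.
x_1 = 21328^2 mod 34717 = 21450.
Reached i = s−1 = 1 without hitting −1: 2752 is a Miller–Rabin witness and 34717 is composite.

yes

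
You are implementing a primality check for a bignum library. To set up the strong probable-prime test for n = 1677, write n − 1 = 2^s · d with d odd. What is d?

419

Halving: 1676 → 838 → 419; 419 is odd.
So 1676 = 2^2 · 419.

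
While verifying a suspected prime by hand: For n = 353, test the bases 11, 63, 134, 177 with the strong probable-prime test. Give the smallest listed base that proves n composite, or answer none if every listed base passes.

n − 1 = 352 = 2^5 · 11, so s = 5 and d = 11.
Base 11: x_0 = 11^11 mod 353 = 237. x_0 is neither 1 nor 352, so continue squaring. x_1 = 237^2 mod 353 = 42. x_2 = 42^2 mod 353 = 352. x_2 ≡ −1, so 11 is not a witness.
Base 63: x_0 = 63^11 mod 353 = 247. x_0 is neither 1 nor 352, so continue squaring. x_1 = 247^2 mod 353 = 293. x_2 = 293^2 mod 353 = 70. x_3 = 70^2 mod 353 = 311. x_4 = 311^2 mod 353 = 352. x_4 ≡ −1, so 63 is not a witness.
Base 134: x_0 = 134^11 mod 353 = 247. x_0 is neither 1 nor 352, so continue squaring. x_1 = 247^2 mod 353 = 293. x_2 = 293^2 mod 353 = 70. x_3 = 70^2 mod 353 = 311. x_4 = 311^2 mod 353 = 352. x_4 ≡ −1, so 134 is not a witness.
Base 177: x_0 = 177^11 mod 353 = 237. x_0 is neither 1 nor 352, so continue squaring. x_1 = 237^2 mod 353 = 42. x_2 = 42^2 mod 353 = 352. x_2 ≡ −1, so 177 is not a witness.
No listed base is a witness for 353.

none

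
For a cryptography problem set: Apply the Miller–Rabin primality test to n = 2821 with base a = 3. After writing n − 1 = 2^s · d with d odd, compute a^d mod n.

n − 1 = 2820 = 2^2 · 705, so s = 2 and d = 705.
3^705 mod 2821 = 1301.

1301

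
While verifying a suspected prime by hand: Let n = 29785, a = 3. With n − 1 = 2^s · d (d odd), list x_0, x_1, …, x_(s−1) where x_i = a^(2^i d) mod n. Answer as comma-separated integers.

5487, 24319, 2801

n − 1 = 29784 = 2^3 · 3723, so s = 3 and d = 3723.
x_0 = 3^3723 mod 29785 = 5487.
x_1 = 5487^2 mod 29785 = 24319.
x_2 = 24319^2 mod 29785 = 2801.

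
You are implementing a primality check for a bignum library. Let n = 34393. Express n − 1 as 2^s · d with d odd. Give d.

4299

Halving: 34392 → 17196 → 8598 → 4299; 4299 is odd.
So 34392 = 2^3 · 4299.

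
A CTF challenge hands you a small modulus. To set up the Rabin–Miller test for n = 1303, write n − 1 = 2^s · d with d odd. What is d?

Halving: 1302 → 651; 651 is odd.
So 1302 = 2^1 · 651.

651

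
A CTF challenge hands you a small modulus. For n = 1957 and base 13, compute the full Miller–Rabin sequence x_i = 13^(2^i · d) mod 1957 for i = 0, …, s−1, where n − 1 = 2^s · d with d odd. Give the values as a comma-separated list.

1418, 885

n − 1 = 1956 = 2^2 · 489, so s = 2 and d = 489.
x_0 = 13^489 mod 1957 = 1418.
x_1 = 1418^2 mod 1957 = 885.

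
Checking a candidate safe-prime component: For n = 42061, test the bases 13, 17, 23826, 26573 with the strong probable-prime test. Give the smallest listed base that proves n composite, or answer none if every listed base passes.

n − 1 = 42060 = 2^2 · 10515, so s = 2 and d = 10515.
Base 13: x_0 = 13^10515 mod 42061 = 6976. x_0 is neither 1 nor 42060, so continue squaring. x_1 = 6976^2 mod 42061 = 42060. x_1 ≡ −1, so 13 is not a witness.
Base 17: x_0 = 17^10515 mod 42061 = 6976. x_0 is neither 1 nor 42060, so continue squaring. x_1 = 6976^2 mod 42061 = 42060. x_1 ≡ −1, so 17 is not a witness.
Base 23826: x_0 = 23826^10515 mod 42061 = 42060. x_0 = 42060 ≡ −1, so 23826 is not a witness.
Base 26573: x_0 = 26573^10515 mod 42061 = 6976. x_0 is neither 1 nor 42060, so continue squaring. x_1 = 6976^2 mod 42061 = 42060. x_1 ≡ −1, so 26573 is not a witness.
No listed base is a witness for 42061.

none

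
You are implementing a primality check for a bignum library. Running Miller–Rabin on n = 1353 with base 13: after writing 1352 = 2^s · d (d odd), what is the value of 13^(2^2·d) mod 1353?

64

n − 1 = 1352 = 2^3 · 169, so s = 3 and d = 169.
x_0 = 13^169 mod 1353 = 622.
x_1 = 622^2 mod 1353 = 1279.
x_2 = 1279^2 mod 1353 = 64.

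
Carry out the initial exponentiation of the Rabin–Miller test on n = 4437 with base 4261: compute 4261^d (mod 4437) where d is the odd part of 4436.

4039

n − 1 = 4436 = 2^2 · 1109, so s = 2 and d = 1109.
4261^1109 mod 4437 = 4039.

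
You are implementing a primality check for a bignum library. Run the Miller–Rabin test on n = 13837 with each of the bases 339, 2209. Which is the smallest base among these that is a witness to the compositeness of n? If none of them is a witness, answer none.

339

n − 1 = 13836 = 2^2 · 3459, so s = 2 and d = 3459.
Base 339: x_0 = 339^3459 mod 13837 = 12207. x_0 is neither 1 nor 13836, so continue squaring. x_1 = 12207^2 mod 13837 = 196. Reached i = s−1 = 1 without hitting −1: 339 is a Miller–Rabin witness and 13837 is composite.
Base 2209: x_0 = 2209^3459 mod 13837 = 9666. x_0 is neither 1 nor 13836, so continue squaring. x_1 = 9666^2 mod 13837 = 4132. Reached i = s−1 = 1 without hitting −1: 2209 is a Miller–Rabin witness and 13837 is composite.
The smallest witness among the given bases is 339.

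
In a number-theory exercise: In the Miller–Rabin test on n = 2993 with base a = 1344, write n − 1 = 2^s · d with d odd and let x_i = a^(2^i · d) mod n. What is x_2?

n − 1 = 2992 = 2^4 · 187, so s = 4 and d = 187.
x_0 = 1344^187 mod 2993 = 1526.
x_1 = 1526^2 mod 2993 = 122.
x_2 = 122^2 mod 2993 = 2912.

2912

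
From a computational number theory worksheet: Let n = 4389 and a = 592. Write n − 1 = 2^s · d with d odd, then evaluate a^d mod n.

2578

n − 1 = 4388 = 2^2 · 1097, so s = 2 and d = 1097.
Repeated squaring mod 4389: 592^1 ≡ 592, 592^2 ≡ 3733, 592^4 ≡ 214, 592^8 ≡ 1906, 592^16 ≡ 3133, 592^32 ≡ 1885, 592^64 ≡ 2524, 592^128 ≡ 2137, 592^256 ≡ 2209, 592^512 ≡ 3502, 592^1024 ≡ 1138.
1097 = 1024 + 64 + 8 + 1, so 592^1097 ≡ 1138·2524·1906·592 ≡ 2578 (mod 4389).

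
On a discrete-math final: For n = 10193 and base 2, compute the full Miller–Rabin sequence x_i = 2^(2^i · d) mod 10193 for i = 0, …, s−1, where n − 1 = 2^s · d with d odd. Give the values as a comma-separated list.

n − 1 = 10192 = 2^4 · 637, so s = 4 and d = 637.
x_0 = 2^637 mod 10193 = 2934.
x_1 = 2934^2 mod 10193 = 5464.
x_2 = 5464^2 mod 10193 = 10192.
x_3 = 10192^2 mod 10193 = 1.

2934, 5464, 10192, 1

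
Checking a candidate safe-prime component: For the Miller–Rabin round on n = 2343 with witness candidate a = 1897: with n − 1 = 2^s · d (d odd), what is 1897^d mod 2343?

n − 1 = 2342 = 2^1 · 1171, so s = 1 and d = 1171.
Repeated squaring mod 2343: 1897^1 ≡ 1897, 1897^2 ≡ 2104, 1897^4 ≡ 889, 1897^8 ≡ 730, 1897^16 ≡ 1039, 1897^32 ≡ 1741, 1897^64 ≡ 1582, 1897^128 ≡ 400, 1897^256 ≡ 676, 1897^512 ≡ 91, 1897^1024 ≡ 1252.
1171 = 1024 + 128 + 16 + 2 + 1, so 1897^1171 ≡ 1252·400·1039·2104·1897 ≡ 2227 (mod 2343).

2227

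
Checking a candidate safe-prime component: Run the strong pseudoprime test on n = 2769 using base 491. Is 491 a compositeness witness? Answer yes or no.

n − 1 = 2768 = 2^4 · 173, so s = 4 and d = 173.
Repeated squaring mod 2769: 491^1 ≡ 491, 491^2 ≡ 178, 491^4 ≡ 1225, 491^8 ≡ 2596, 491^16 ≡ 2239, 491^32 ≡ 1231, 491^64 ≡ 718, 491^128 ≡ 490.
173 = 128 + 32 + 8 + 4 + 1, so 491^173 ≡ 490·1231·2596·1225·491 ≡ 992 (mod 2769).
x_0 = 491^173 mod 2769 = 992.
x_0 is neither 1 nor 2768, so continue squaring.
x_1 = 992^2 mod 2769 = 1069.
x_2 = 1069^2 mod 2769 = 1933.
x_3 = 1933^2 mod 2769 = 1108.
Reached i = s−1 = 3 without hitting −1: 491 is a Miller–Rabin witness and 2769 is composite.

yes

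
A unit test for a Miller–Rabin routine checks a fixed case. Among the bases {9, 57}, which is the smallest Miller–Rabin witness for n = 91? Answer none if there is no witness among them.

n − 1 = 90 = 2^1 · 45, so s = 1 and d = 45.
Base 9: x_0 = 9^45 mod 91 = 1. x_0 = 1, so 9 is not a witness.
Base 57: x_0 = 57^45 mod 91 = 57. x_0 ∉ {1, 90} and s = 1, so 57 is a Miller–Rabin witness and 91 is composite.
The smallest witness among the given bases is 57.

57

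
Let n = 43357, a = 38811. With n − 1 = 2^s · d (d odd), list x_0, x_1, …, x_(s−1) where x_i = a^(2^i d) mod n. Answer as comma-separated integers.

205, 42025

n − 1 = 43356 = 2^2 · 10839, so s = 2 and d = 10839.
x_0 = 38811^10839 mod 43357 = 205.
x_1 = 205^2 mod 43357 = 42025.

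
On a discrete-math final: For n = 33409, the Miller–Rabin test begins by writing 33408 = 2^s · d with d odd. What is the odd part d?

261

Halving: 33408 → 16704 → 8352 → 4176 → 2088 → 1044 → 522 → 261; 261 is odd.
So 33408 = 2^7 · 261.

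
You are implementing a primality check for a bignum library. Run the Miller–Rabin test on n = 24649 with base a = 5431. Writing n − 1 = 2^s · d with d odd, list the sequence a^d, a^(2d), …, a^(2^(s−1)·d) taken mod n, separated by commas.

n − 1 = 24648 = 2^3 · 3081, so s = 3 and d = 3081.
x_0 = 5431^3081 mod 24649 = 472.
x_1 = 472^2 mod 24649 = 943.
x_2 = 943^2 mod 24649 = 1885.

472, 943, 1885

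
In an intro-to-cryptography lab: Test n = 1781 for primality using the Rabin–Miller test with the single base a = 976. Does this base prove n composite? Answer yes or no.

yes

n − 1 = 1780 = 2^2 · 445, so s = 2 and d = 445.
x_0 = 976^445 mod 1781 = 430.
x_0 is neither 1 nor 1780, so continue squaring.
x_1 = 430^2 mod 1781 = 1457.
Reached i = s−1 = 1 without hitting −1: 976 is a Miller–Rabin witness and 1781 is composite.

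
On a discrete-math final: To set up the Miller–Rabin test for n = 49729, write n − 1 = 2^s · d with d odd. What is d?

777

Halving: 49728 → 24864 → 12432 → 6216 → 3108 → 1554 → 777; 777 is odd.
So 49728 = 2^6 · 777.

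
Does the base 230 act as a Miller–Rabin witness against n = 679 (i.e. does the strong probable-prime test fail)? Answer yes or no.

no

n − 1 = 678 = 2^1 · 339, so s = 1 and d = 339.
Repeated squaring mod 679: 230^1 ≡ 230, 230^2 ≡ 617, 230^4 ≡ 449, 230^8 ≡ 617, 230^16 ≡ 449, 230^32 ≡ 617, 230^64 ≡ 449, 230^128 ≡ 617, 230^256 ≡ 449.
339 = 256 + 64 + 16 + 2 + 1, so 230^339 ≡ 449·449·449·617·230 ≡ 678 (mod 679).
x_0 = 230^339 mod 679 = 678.
x_0 = 678 ≡ −1, so 230 is not a witness.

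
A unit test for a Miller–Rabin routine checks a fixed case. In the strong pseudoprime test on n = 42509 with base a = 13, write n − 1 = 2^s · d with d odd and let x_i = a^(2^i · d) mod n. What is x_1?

1

n − 1 = 42508 = 2^2 · 10627, so s = 2 and d = 10627.
Repeated squaring mod 42509: 13^1 ≡ 13, 13^2 ≡ 169, 13^4 ≡ 28561, 13^8 ≡ 25520, 13^16 ≡ 32520, 13^32 ≡ 11498, 13^64 ≡ 1014, 13^128 ≡ 7980, 13^256 ≡ 1918, 13^512 ≡ 22950, 13^1024 ≡ 15990, 13^2048 ≡ 30974, 13^4096 ≡ 3055, 13^8192 ≡ 23554.
10627 = 8192 + 2048 + 256 + 128 + 2 + 1, so 13^10627 ≡ 23554·30974·1918·7980·169·13 ≡ 42508 (mod 42509).
x_0 = 42508.
x_1 = 42508^2 mod 42509 = 1.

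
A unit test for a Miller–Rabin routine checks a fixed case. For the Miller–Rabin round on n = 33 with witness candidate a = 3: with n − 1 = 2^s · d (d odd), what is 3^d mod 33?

n − 1 = 32 = 2^5 · 1, so s = 5 and d = 1.
3^1 mod 33 = 3.

3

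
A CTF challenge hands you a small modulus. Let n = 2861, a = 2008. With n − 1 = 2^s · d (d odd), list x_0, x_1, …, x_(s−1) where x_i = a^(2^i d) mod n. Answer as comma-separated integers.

n − 1 = 2860 = 2^2 · 715, so s = 2 and d = 715.
x_0 = 2008^715 mod 2861 = 1659.
x_1 = 1659^2 mod 2861 = 2860.

1659, 2860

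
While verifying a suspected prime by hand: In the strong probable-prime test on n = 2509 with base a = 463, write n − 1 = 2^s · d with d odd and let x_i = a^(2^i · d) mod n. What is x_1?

1520

n − 1 = 2508 = 2^2 · 627, so s = 2 and d = 627.
x_0 = 463^627 mod 2509 = 759.
x_1 = 759^2 mod 2509 = 1520.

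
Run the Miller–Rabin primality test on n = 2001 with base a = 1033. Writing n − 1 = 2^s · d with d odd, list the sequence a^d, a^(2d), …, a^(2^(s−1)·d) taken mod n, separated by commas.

559, 325, 1573, 1093

n − 1 = 2000 = 2^4 · 125, so s = 4 and d = 125.
x_0 = 1033^125 mod 2001 = 559.
x_1 = 559^2 mod 2001 = 325.
x_2 = 325^2 mod 2001 = 1573.
x_3 = 1573^2 mod 2001 = 1093.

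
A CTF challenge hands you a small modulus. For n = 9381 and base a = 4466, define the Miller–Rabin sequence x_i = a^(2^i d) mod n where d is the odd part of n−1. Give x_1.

6919

n − 1 = 9380 = 2^2 · 2345, so s = 2 and d = 2345.
x_0 = 4466^2345 mod 9381 = 9149.
x_1 = 9149^2 mod 9381 = 6919.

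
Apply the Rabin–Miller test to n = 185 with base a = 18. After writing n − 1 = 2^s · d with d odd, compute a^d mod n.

n − 1 = 184 = 2^3 · 23, so s = 3 and d = 23.
18^23 mod 185 = 22.

22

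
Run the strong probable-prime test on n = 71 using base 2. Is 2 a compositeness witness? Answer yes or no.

n − 1 = 70 = 2^1 · 35, so s = 1 and d = 35.
x_0 = 2^35 mod 71 = 1.
x_0 = 1, so 2 is not a witness.

no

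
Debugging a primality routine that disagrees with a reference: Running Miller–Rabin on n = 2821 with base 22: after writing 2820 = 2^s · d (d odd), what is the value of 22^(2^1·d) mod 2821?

1

n − 1 = 2820 = 2^2 · 705, so s = 2 and d = 705.
Repeated squaring mod 2821: 22^1 ≡ 22, 22^2 ≡ 484, 22^4 ≡ 113, 22^8 ≡ 1485, 22^16 ≡ 2024, 22^32 ≡ 484, 22^64 ≡ 113, 22^128 ≡ 1485, 22^256 ≡ 2024, 22^512 ≡ 484.
705 = 512 + 128 + 64 + 1, so 22^705 ≡ 484·1485·113·22 ≡ 92 (mod 2821).
x_0 = 92.
x_1 = 92^2 mod 2821 = 1.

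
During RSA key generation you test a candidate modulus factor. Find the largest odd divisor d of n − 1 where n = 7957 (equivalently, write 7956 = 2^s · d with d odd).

1989

Halving: 7956 → 3978 → 1989; 1989 is odd.
So 7956 = 2^2 · 1989.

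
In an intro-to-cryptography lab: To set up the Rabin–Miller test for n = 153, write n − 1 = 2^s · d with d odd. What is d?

19

Halving: 152 → 76 → 38 → 19; 19 is odd.
So 152 = 2^3 · 19.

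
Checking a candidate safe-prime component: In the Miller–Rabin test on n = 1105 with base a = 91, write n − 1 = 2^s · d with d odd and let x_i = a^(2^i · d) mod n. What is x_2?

n − 1 = 1104 = 2^4 · 69, so s = 4 and d = 69.
Repeated squaring mod 1105: 91^1 ≡ 91, 91^2 ≡ 546, 91^4 ≡ 871, 91^8 ≡ 611, 91^16 ≡ 936, 91^32 ≡ 936, 91^64 ≡ 936.
69 = 64 + 4 + 1, so 91^69 ≡ 936·871·91 ≡ 806 (mod 1105).
x_0 = 806.
x_1 = 806^2 mod 1105 = 1001.
x_2 = 1001^2 mod 1105 = 871.

871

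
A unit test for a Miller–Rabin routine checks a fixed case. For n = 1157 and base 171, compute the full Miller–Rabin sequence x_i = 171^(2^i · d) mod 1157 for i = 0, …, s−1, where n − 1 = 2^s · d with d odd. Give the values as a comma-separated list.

n − 1 = 1156 = 2^2 · 289, so s = 2 and d = 289.
x_0 = 171^289 mod 1157 = 353.
x_1 = 353^2 mod 1157 = 810.

353, 810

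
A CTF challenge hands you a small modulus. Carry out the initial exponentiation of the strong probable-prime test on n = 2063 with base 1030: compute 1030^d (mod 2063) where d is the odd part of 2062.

n − 1 = 2062 = 2^1 · 1031, so s = 1 and d = 1031.
Repeated squaring mod 2063: 1030^1 ≡ 1030, 1030^2 ≡ 518, 1030^4 ≡ 134, 1030^8 ≡ 1452, 1030^16 ≡ 1981, 1030^32 ≡ 535, 1030^64 ≡ 1531, 1030^128 ≡ 393, 1030^256 ≡ 1787, 1030^512 ≡ 1908, 1030^1024 ≡ 1332.
1031 = 1024 + 4 + 2 + 1, so 1030^1031 ≡ 1332·134·518·1030 ≡ 2062 (mod 2063).

2062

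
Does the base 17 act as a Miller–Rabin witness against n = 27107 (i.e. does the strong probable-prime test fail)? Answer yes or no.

n − 1 = 27106 = 2^1 · 13553, so s = 1 and d = 13553.
x_0 = 17^13553 mod 27107 = 1.
x_0 = 1, so 17 is not a witness.

no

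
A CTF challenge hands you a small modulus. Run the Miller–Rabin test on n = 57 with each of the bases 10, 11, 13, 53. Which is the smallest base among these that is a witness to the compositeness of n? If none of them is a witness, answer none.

n − 1 = 56 = 2^3 · 7, so s = 3 and d = 7.
Base 10: x_0 = 10^7 mod 57 = 34. x_0 is neither 1 nor 56, so continue squaring. x_1 = 34^2 mod 57 = 16. x_2 = 16^2 mod 57 = 28. Reached i = s−1 = 2 without hitting −1: 10 is a Miller–Rabin witness and 57 is composite.
Base 11: x_0 = 11^7 mod 57 = 11. x_0 is neither 1 nor 56, so continue squaring. x_1 = 11^2 mod 57 = 7. x_2 = 7^2 mod 57 = 49. Reached i = s−1 = 2 without hitting −1: 11 is a Miller–Rabin witness and 57 is composite.
Base 13: x_0 = 13^7 mod 57 = 10. x_0 is neither 1 nor 56, so continue squaring. x_1 = 10^2 mod 57 = 43. x_2 = 43^2 mod 57 = 25. Reached i = s−1 = 2 without hitting −1: 13 is a Miller–Rabin witness and 57 is composite.
Base 53: x_0 = 53^7 mod 57 = 32. x_0 is neither 1 nor 56, so continue squaring. x_1 = 32^2 mod 57 = 55. x_2 = 55^2 mod 57 = 4. Reached i = s−1 = 2 without hitting −1: 53 is a Miller–Rabin witness and 57 is composite.
The smallest witness among the given bases is 10.

10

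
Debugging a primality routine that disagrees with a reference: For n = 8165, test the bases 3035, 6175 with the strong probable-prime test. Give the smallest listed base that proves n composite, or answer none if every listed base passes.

n − 1 = 8164 = 2^2 · 2041, so s = 2 and d = 2041.
Base 3035: x_0 = 3035^2041 mod 8165 = 5795. x_0 is neither 1 nor 8164, so continue squaring. x_1 = 5795^2 mod 8165 = 7545. Reached i = s−1 = 1 without hitting −1: 3035 is a Miller–Rabin witness and 8165 is composite.
Base 6175: x_0 = 6175^2041 mod 8165 = 4200. x_0 is neither 1 nor 8164, so continue squaring. x_1 = 4200^2 mod 8165 = 3600. Reached i = s−1 = 1 without hitting −1: 6175 is a Miller–Rabin witness and 8165 is composite.
The smallest witness among the given bases is 3035.

3035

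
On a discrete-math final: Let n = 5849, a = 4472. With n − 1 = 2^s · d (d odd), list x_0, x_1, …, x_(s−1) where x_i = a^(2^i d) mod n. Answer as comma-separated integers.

n − 1 = 5848 = 2^3 · 731, so s = 3 and d = 731.
x_0 = 4472^731 mod 5849 = 5848.
x_1 = 5848^2 mod 5849 = 1.
x_2 = 1^2 mod 5849 = 1.

5848, 1, 1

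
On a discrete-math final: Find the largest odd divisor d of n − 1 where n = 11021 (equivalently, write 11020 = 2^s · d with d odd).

Halving: 11020 → 5510 → 2755; 2755 is odd.
So 11020 = 2^2 · 2755.

2755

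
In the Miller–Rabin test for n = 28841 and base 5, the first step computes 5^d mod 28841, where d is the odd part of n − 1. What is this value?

n − 1 = 28840 = 2^3 · 3605, so s = 3 and d = 3605.
5^3605 mod 28841 = 15507.

15507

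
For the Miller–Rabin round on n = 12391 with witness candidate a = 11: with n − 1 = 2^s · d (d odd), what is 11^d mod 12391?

12390

n − 1 = 12390 = 2^1 · 6195, so s = 1 and d = 6195.
Repeated squaring mod 12391: 11^1 ≡ 11, 11^2 ≡ 121, 11^4 ≡ 2250, 11^8 ≡ 6972, 11^16 ≡ 11282, 11^32 ≡ 3172, 11^64 ≡ 92, 11^128 ≡ 8464, 11^256 ≡ 6925, 11^512 ≡ 2455, 11^1024 ≡ 4999, 11^2048 ≡ 9745, 11^4096 ≡ 401.
6195 = 4096 + 2048 + 32 + 16 + 2 + 1, so 11^6195 ≡ 401·9745·3172·11282·121·11 ≡ 12390 (mod 12391).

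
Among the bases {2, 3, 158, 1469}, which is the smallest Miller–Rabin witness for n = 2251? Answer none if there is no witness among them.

none

n − 1 = 2250 = 2^1 · 1125, so s = 1 and d = 1125.
Base 2: x_0 = 2^1125 mod 2251 = 2250. x_0 = 2250 ≡ −1, so 2 is not a witness.
Base 3: x_0 = 3^1125 mod 2251 = 2250. x_0 = 2250 ≡ −1, so 3 is not a witness.
Base 158: x_0 = 158^1125 mod 2251 = 2250. x_0 = 2250 ≡ −1, so 158 is not a witness.
Base 1469: x_0 = 1469^1125 mod 2251 = 2250. x_0 = 2250 ≡ −1, so 1469 is not a witness.
No listed base is a witness for 2251.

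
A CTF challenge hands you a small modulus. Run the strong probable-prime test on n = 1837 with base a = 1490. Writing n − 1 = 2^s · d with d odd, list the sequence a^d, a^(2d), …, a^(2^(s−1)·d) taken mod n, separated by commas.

1769, 950

n − 1 = 1836 = 2^2 · 459, so s = 2 and d = 459.
x_0 = 1490^459 mod 1837 = 1769.
x_1 = 1769^2 mod 1837 = 950.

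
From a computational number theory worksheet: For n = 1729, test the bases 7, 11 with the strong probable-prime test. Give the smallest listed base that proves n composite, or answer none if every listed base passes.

7

n − 1 = 1728 = 2^6 · 27, so s = 6 and d = 27.
Base 7: x_0 = 7^27 mod 1729 = 343. x_0 is neither 1 nor 1728, so continue squaring. x_1 = 343^2 mod 1729 = 77. x_2 = 77^2 mod 1729 = 742. x_3 = 742^2 mod 1729 = 742. x_4 = 742^2 mod 1729 = 742. x_5 = 742^2 mod 1729 = 742. Reached i = s−1 = 5 without hitting −1: 7 is a Miller–Rabin witness and 1729 is composite.
Base 11: x_0 = 11^27 mod 1729 = 1331. x_0 is neither 1 nor 1728, so continue squaring. x_1 = 1331^2 mod 1729 = 1065. x_2 = 1065^2 mod 1729 = 1. x_2 = 1 but x_1 ≠ ±1, a nontrivial square root of 1 — 11 is a witness and 1729 is composite.
The smallest witness among the given bases is 7.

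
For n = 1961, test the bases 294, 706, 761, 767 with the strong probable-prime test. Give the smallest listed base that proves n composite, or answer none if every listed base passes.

n − 1 = 1960 = 2^3 · 245, so s = 3 and d = 245.
Base 294: x_0 = 294^245 mod 1961 = 568. x_0 is neither 1 nor 1960, so continue squaring. x_1 = 568^2 mod 1961 = 1020. x_2 = 1020^2 mod 1961 = 1070. Reached i = s−1 = 2 without hitting −1: 294 is a Miller–Rabin witness and 1961 is composite.
Base 706: x_0 = 706^245 mod 1961 = 435. x_0 is neither 1 nor 1960, so continue squaring. x_1 = 435^2 mod 1961 = 969. x_2 = 969^2 mod 1961 = 1603. Reached i = s−1 = 2 without hitting −1: 706 is a Miller–Rabin witness and 1961 is composite.
Base 761: x_0 = 761^245 mod 1961 = 3. x_0 is neither 1 nor 1960, so continue squaring. x_1 = 3^2 mod 1961 = 9. x_2 = 9^2 mod 1961 = 81. Reached i = s−1 = 2 without hitting −1: 761 is a Miller–Rabin witness and 1961 is composite.
Base 767: x_0 = 767^245 mod 1961 = 1195. x_0 is neither 1 nor 1960, so continue squaring. x_1 = 1195^2 mod 1961 = 417. x_2 = 417^2 mod 1961 = 1321. Reached i = s−1 = 2 without hitting −1: 767 is a Miller–Rabin witness and 1961 is composite.
The smallest witness among the given bases is 294.

294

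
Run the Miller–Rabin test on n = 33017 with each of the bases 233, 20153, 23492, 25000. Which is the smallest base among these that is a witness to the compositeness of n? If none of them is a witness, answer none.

n − 1 = 33016 = 2^3 · 4127, so s = 3 and d = 4127.
Base 233: x_0 = 233^4127 mod 33017 = 29191. x_0 is neither 1 nor 33016, so continue squaring. x_1 = 29191^2 mod 33017 = 11745. x_2 = 11745^2 mod 33017 = 33016. x_2 ≡ −1, so 233 is not a witness.
Base 20153: x_0 = 20153^4127 mod 33017 = 1118. x_0 is neither 1 nor 33016, so continue squaring. x_1 = 1118^2 mod 33017 = 28295. x_2 = 28295^2 mod 33017 = 10809. Reached i = s−1 = 2 without hitting −1: 20153 is a Miller–Rabin witness and 33017 is composite.
Base 23492: x_0 = 23492^4127 mod 33017 = 24538. x_0 is neither 1 nor 33016, so continue squaring. x_1 = 24538^2 mod 33017 = 15432. x_2 = 15432^2 mod 33017 = 28020. Reached i = s−1 = 2 without hitting −1: 23492 is a Miller–Rabin witness and 33017 is composite.
Base 25000: x_0 = 25000^4127 mod 33017 = 11150. x_0 is neither 1 nor 33016, so continue squaring. x_1 = 11150^2 mod 33017 = 13495. x_2 = 13495^2 mod 33017 = 26270. Reached i = s−1 = 2 without hitting −1: 25000 is a Miller–Rabin witness and 33017 is composite.
The smallest witness among the given bases is 20153.

20153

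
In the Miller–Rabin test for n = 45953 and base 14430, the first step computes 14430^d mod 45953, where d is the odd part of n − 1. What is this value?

n − 1 = 45952 = 2^7 · 359, so s = 7 and d = 359.
14430^359 mod 45953 = 7522.

7522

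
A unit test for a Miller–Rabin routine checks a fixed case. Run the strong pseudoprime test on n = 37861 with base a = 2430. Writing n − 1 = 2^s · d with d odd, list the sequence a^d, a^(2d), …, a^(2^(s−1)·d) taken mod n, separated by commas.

2537, 37860

n − 1 = 37860 = 2^2 · 9465, so s = 2 and d = 9465.
x_0 = 2430^9465 mod 37861 = 2537.
x_1 = 2537^2 mod 37861 = 37860.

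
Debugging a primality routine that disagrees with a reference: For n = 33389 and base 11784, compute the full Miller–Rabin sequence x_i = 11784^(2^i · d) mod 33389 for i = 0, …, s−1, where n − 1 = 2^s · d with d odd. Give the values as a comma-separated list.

6382, 28733

n − 1 = 33388 = 2^2 · 8347, so s = 2 and d = 8347.
x_0 = 11784^8347 mod 33389 = 6382.
x_1 = 6382^2 mod 33389 = 28733.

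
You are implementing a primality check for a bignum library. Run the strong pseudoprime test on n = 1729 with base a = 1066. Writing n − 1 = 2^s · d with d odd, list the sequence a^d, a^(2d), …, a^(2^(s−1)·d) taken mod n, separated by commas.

n − 1 = 1728 = 2^6 · 27, so s = 6 and d = 27.
x_0 = 1066^27 mod 1729 = 1443.
x_1 = 1443^2 mod 1729 = 533.
x_2 = 533^2 mod 1729 = 533.
x_3 = 533^2 mod 1729 = 533.
x_4 = 533^2 mod 1729 = 533.
x_5 = 533^2 mod 1729 = 533.

1443, 533, 533, 533, 533, 533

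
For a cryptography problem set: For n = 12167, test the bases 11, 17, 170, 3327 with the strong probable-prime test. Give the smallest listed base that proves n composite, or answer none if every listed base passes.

n − 1 = 12166 = 2^1 · 6083, so s = 1 and d = 6083.
Base 11: x_0 = 11^6083 mod 12167 = 2299. x_0 ∉ {1, 12166} and s = 1, so 11 is a Miller–Rabin witness and 12167 is composite.
Base 17: x_0 = 17^6083 mod 12167 = 5910. x_0 ∉ {1, 12166} and s = 1, so 17 is a Miller–Rabin witness and 12167 is composite.
Base 170: x_0 = 170^6083 mod 12167 = 1059. x_0 ∉ {1, 12166} and s = 1, so 170 is a Miller–Rabin witness and 12167 is composite.
Base 3327: x_0 = 3327^6083 mod 12167 = 9751. x_0 ∉ {1, 12166} and s = 1, so 3327 is a Miller–Rabin witness and 12167 is composite.
The smallest witness among the given bases is 11.

11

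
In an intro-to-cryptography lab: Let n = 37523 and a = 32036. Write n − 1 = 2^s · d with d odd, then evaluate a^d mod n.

19847

n − 1 = 37522 = 2^1 · 18761, so s = 1 and d = 18761.
32036^18761 mod 37523 = 19847.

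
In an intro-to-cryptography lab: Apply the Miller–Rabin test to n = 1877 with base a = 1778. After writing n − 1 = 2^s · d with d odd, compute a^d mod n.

n − 1 = 1876 = 2^2 · 469, so s = 2 and d = 469.
1778^469 mod 1877 = 1740.

1740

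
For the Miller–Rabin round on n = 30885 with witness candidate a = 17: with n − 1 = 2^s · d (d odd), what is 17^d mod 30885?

n − 1 = 30884 = 2^2 · 7721, so s = 2 and d = 7721.
By repeated squaring, 17^7721 ≡ 17 (mod 30885).

17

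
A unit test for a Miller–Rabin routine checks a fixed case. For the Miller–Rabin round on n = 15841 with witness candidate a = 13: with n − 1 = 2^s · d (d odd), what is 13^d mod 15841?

8896

n − 1 = 15840 = 2^5 · 495, so s = 5 and d = 495.
13^495 mod 15841 = 8896.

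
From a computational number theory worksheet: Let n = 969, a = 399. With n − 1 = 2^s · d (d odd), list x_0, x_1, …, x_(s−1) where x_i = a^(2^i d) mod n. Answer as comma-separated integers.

399, 285, 798

n − 1 = 968 = 2^3 · 121, so s = 3 and d = 121.
x_0 = 399^121 mod 969 = 399.
x_1 = 399^2 mod 969 = 285.
x_2 = 285^2 mod 969 = 798.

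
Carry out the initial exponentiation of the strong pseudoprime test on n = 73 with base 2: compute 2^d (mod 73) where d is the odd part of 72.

1

n − 1 = 72 = 2^3 · 9, so s = 3 and d = 9.
Repeated squaring mod 73: 2^1 ≡ 2, 2^2 ≡ 4, 2^4 ≡ 16, 2^8 ≡ 37.
9 = 8 + 1, so 2^9 ≡ 37·2 ≡ 1 (mod 73).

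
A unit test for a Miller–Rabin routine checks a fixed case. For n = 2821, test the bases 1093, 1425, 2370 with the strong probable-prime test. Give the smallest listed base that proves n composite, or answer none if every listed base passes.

1425

n − 1 = 2820 = 2^2 · 705, so s = 2 and d = 705.
Base 1093: x_0 = 1093^705 mod 2821 = 1. x_0 = 1, so 1093 is not a witness.
Base 1425: x_0 = 1425^705 mod 2821 = 1828. x_0 is neither 1 nor 2820, so continue squaring. x_1 = 1828^2 mod 2821 = 1520. Reached i = s−1 = 1 without hitting −1: 1425 is a Miller–Rabin witness and 2821 is composite.
Base 2370: x_0 = 2370^705 mod 2821 = 1520. x_0 is neither 1 nor 2820, so continue squaring. x_1 = 1520^2 mod 2821 = 1. x_1 = 1 but x_0 ≠ ±1, a nontrivial square root of 1 — 2370 is a witness and 2821 is composite.
The smallest witness among the given bases is 1425.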